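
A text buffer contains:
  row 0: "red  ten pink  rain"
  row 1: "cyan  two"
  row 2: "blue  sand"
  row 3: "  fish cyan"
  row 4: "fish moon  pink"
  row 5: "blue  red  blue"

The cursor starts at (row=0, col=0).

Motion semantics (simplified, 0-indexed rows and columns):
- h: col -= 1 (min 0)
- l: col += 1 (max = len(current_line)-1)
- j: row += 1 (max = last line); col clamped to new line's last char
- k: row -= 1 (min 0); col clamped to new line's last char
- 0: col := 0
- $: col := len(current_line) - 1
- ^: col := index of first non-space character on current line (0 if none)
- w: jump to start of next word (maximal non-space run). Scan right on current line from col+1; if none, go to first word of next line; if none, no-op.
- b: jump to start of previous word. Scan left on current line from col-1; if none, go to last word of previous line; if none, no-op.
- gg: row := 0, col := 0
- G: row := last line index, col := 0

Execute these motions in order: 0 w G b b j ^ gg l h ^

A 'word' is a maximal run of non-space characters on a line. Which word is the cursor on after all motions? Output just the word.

After 1 (0): row=0 col=0 char='r'
After 2 (w): row=0 col=5 char='t'
After 3 (G): row=5 col=0 char='b'
After 4 (b): row=4 col=11 char='p'
After 5 (b): row=4 col=5 char='m'
After 6 (j): row=5 col=5 char='_'
After 7 (^): row=5 col=0 char='b'
After 8 (gg): row=0 col=0 char='r'
After 9 (l): row=0 col=1 char='e'
After 10 (h): row=0 col=0 char='r'
After 11 (^): row=0 col=0 char='r'

Answer: red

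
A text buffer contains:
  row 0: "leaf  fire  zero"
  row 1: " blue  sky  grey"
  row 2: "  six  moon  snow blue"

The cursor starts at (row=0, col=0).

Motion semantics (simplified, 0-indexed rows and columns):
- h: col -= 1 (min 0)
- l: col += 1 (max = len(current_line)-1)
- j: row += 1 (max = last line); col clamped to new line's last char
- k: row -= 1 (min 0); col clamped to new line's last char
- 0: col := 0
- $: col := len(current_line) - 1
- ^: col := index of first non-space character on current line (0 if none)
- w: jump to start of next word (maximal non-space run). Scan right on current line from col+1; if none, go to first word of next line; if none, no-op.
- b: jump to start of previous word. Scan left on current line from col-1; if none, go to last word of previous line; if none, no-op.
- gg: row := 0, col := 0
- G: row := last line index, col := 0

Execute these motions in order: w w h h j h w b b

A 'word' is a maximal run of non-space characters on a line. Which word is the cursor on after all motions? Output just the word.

After 1 (w): row=0 col=6 char='f'
After 2 (w): row=0 col=12 char='z'
After 3 (h): row=0 col=11 char='_'
After 4 (h): row=0 col=10 char='_'
After 5 (j): row=1 col=10 char='_'
After 6 (h): row=1 col=9 char='y'
After 7 (w): row=1 col=12 char='g'
After 8 (b): row=1 col=7 char='s'
After 9 (b): row=1 col=1 char='b'

Answer: blue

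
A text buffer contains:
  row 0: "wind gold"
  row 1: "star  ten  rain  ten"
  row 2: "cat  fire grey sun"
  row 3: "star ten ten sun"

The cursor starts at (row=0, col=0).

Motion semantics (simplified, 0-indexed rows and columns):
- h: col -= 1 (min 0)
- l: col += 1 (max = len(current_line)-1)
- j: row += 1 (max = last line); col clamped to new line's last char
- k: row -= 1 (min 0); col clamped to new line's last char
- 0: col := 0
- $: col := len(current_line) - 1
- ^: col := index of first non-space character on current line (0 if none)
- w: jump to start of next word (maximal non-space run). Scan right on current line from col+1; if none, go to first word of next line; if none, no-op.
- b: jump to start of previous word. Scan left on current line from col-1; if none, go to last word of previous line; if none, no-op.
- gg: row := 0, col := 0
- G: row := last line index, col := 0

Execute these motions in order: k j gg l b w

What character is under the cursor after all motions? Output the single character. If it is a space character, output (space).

Answer: g

Derivation:
After 1 (k): row=0 col=0 char='w'
After 2 (j): row=1 col=0 char='s'
After 3 (gg): row=0 col=0 char='w'
After 4 (l): row=0 col=1 char='i'
After 5 (b): row=0 col=0 char='w'
After 6 (w): row=0 col=5 char='g'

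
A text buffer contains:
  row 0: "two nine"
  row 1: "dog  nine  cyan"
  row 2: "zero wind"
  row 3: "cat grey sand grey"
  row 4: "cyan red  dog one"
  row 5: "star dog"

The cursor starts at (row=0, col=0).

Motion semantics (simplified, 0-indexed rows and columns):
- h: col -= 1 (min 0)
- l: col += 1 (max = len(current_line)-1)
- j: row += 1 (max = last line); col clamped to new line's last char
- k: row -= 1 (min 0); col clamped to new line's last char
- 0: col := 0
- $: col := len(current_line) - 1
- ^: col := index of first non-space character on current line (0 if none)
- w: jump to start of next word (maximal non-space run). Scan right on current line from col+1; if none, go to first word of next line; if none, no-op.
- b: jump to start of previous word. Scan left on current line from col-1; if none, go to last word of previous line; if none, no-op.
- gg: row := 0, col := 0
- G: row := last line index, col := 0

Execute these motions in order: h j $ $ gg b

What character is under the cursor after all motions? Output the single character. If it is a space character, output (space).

Answer: t

Derivation:
After 1 (h): row=0 col=0 char='t'
After 2 (j): row=1 col=0 char='d'
After 3 ($): row=1 col=14 char='n'
After 4 ($): row=1 col=14 char='n'
After 5 (gg): row=0 col=0 char='t'
After 6 (b): row=0 col=0 char='t'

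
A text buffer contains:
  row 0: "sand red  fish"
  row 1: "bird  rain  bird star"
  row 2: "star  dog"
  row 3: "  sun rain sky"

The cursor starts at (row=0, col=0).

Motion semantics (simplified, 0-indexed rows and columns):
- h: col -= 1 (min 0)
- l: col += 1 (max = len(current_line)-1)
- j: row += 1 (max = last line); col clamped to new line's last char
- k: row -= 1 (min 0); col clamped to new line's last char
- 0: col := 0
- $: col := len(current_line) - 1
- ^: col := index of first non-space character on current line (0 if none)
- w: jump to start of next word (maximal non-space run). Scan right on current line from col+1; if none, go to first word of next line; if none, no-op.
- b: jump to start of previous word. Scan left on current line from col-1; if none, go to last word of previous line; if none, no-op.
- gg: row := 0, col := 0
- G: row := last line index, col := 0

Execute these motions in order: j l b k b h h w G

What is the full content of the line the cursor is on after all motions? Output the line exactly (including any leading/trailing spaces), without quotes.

Answer:   sun rain sky

Derivation:
After 1 (j): row=1 col=0 char='b'
After 2 (l): row=1 col=1 char='i'
After 3 (b): row=1 col=0 char='b'
After 4 (k): row=0 col=0 char='s'
After 5 (b): row=0 col=0 char='s'
After 6 (h): row=0 col=0 char='s'
After 7 (h): row=0 col=0 char='s'
After 8 (w): row=0 col=5 char='r'
After 9 (G): row=3 col=0 char='_'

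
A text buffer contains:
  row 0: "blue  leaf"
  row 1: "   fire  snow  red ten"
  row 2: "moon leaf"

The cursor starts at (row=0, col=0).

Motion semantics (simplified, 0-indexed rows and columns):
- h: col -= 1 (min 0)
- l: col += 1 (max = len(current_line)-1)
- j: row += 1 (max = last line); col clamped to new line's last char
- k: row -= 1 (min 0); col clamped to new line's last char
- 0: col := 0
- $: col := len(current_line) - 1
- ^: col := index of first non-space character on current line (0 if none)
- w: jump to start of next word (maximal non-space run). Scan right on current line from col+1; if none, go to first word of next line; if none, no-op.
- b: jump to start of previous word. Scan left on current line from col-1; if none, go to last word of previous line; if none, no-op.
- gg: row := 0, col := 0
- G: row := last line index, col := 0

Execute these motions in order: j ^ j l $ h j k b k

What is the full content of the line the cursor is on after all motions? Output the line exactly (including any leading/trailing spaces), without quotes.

After 1 (j): row=1 col=0 char='_'
After 2 (^): row=1 col=3 char='f'
After 3 (j): row=2 col=3 char='n'
After 4 (l): row=2 col=4 char='_'
After 5 ($): row=2 col=8 char='f'
After 6 (h): row=2 col=7 char='a'
After 7 (j): row=2 col=7 char='a'
After 8 (k): row=1 col=7 char='_'
After 9 (b): row=1 col=3 char='f'
After 10 (k): row=0 col=3 char='e'

Answer: blue  leaf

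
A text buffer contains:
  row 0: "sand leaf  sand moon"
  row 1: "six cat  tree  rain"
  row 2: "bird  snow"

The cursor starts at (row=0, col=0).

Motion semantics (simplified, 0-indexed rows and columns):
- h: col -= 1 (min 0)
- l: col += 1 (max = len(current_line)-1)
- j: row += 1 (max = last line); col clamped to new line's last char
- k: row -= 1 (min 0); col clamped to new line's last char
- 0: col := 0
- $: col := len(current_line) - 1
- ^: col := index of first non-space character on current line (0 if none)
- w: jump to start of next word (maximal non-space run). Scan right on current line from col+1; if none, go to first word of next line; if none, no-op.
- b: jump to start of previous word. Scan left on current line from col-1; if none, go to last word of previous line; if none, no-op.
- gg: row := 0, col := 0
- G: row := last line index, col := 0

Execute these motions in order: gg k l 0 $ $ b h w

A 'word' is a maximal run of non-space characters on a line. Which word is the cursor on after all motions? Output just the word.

Answer: moon

Derivation:
After 1 (gg): row=0 col=0 char='s'
After 2 (k): row=0 col=0 char='s'
After 3 (l): row=0 col=1 char='a'
After 4 (0): row=0 col=0 char='s'
After 5 ($): row=0 col=19 char='n'
After 6 ($): row=0 col=19 char='n'
After 7 (b): row=0 col=16 char='m'
After 8 (h): row=0 col=15 char='_'
After 9 (w): row=0 col=16 char='m'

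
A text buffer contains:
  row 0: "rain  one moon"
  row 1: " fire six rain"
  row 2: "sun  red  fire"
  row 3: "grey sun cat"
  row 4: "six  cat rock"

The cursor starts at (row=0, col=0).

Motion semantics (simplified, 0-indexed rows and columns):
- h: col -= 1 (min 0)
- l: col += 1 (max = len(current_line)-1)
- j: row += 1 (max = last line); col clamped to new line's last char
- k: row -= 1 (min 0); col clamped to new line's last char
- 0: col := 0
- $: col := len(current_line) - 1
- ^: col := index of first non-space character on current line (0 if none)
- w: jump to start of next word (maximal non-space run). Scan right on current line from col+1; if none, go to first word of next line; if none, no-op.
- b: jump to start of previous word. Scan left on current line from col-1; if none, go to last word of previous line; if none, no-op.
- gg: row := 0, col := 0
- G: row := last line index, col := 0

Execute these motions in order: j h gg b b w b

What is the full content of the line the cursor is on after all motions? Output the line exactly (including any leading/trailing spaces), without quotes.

After 1 (j): row=1 col=0 char='_'
After 2 (h): row=1 col=0 char='_'
After 3 (gg): row=0 col=0 char='r'
After 4 (b): row=0 col=0 char='r'
After 5 (b): row=0 col=0 char='r'
After 6 (w): row=0 col=6 char='o'
After 7 (b): row=0 col=0 char='r'

Answer: rain  one moon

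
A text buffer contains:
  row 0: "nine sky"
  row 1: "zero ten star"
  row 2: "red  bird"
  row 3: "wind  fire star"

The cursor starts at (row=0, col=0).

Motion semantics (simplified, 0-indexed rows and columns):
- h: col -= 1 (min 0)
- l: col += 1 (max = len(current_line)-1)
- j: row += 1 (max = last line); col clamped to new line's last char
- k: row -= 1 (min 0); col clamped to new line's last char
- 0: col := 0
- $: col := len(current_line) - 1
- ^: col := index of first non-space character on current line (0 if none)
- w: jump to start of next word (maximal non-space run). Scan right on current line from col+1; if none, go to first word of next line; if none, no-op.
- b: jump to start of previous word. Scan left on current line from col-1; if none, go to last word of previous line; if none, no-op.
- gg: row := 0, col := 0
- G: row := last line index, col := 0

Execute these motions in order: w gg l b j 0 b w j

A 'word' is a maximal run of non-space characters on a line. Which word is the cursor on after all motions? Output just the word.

Answer: red

Derivation:
After 1 (w): row=0 col=5 char='s'
After 2 (gg): row=0 col=0 char='n'
After 3 (l): row=0 col=1 char='i'
After 4 (b): row=0 col=0 char='n'
After 5 (j): row=1 col=0 char='z'
After 6 (0): row=1 col=0 char='z'
After 7 (b): row=0 col=5 char='s'
After 8 (w): row=1 col=0 char='z'
After 9 (j): row=2 col=0 char='r'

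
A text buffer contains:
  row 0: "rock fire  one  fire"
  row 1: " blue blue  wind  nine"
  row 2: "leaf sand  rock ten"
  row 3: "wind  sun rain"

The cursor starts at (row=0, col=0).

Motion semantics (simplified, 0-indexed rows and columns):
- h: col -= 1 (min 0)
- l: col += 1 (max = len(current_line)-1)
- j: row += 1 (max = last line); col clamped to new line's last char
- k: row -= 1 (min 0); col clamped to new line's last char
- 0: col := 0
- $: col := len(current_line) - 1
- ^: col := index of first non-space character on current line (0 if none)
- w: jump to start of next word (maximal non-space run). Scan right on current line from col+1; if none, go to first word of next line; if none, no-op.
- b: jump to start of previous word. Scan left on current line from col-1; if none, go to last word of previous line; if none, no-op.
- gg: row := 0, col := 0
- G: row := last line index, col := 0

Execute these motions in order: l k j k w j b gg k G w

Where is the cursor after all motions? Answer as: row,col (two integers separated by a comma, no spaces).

Answer: 3,6

Derivation:
After 1 (l): row=0 col=1 char='o'
After 2 (k): row=0 col=1 char='o'
After 3 (j): row=1 col=1 char='b'
After 4 (k): row=0 col=1 char='o'
After 5 (w): row=0 col=5 char='f'
After 6 (j): row=1 col=5 char='_'
After 7 (b): row=1 col=1 char='b'
After 8 (gg): row=0 col=0 char='r'
After 9 (k): row=0 col=0 char='r'
After 10 (G): row=3 col=0 char='w'
After 11 (w): row=3 col=6 char='s'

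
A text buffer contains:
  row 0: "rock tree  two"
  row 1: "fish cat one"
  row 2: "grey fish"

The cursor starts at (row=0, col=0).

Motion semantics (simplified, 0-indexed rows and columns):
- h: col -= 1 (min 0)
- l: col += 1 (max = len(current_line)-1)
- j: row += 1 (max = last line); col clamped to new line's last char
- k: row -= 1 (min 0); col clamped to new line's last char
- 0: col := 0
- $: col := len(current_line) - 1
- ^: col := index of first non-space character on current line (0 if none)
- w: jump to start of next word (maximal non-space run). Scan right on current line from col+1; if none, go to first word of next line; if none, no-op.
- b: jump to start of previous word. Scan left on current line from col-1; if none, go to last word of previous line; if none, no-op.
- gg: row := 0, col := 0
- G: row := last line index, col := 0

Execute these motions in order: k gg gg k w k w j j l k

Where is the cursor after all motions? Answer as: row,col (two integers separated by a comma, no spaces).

Answer: 1,8

Derivation:
After 1 (k): row=0 col=0 char='r'
After 2 (gg): row=0 col=0 char='r'
After 3 (gg): row=0 col=0 char='r'
After 4 (k): row=0 col=0 char='r'
After 5 (w): row=0 col=5 char='t'
After 6 (k): row=0 col=5 char='t'
After 7 (w): row=0 col=11 char='t'
After 8 (j): row=1 col=11 char='e'
After 9 (j): row=2 col=8 char='h'
After 10 (l): row=2 col=8 char='h'
After 11 (k): row=1 col=8 char='_'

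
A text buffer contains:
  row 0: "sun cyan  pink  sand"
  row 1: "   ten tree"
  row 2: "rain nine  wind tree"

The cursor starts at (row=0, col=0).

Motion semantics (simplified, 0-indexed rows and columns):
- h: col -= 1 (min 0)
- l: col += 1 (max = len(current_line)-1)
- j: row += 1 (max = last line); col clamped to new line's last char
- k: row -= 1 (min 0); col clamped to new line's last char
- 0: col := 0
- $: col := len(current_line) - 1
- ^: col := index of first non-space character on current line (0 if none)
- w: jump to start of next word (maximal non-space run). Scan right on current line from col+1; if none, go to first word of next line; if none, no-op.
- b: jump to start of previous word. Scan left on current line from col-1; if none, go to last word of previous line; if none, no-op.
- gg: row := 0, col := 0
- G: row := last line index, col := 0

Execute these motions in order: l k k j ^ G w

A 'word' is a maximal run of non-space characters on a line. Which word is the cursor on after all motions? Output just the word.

Answer: nine

Derivation:
After 1 (l): row=0 col=1 char='u'
After 2 (k): row=0 col=1 char='u'
After 3 (k): row=0 col=1 char='u'
After 4 (j): row=1 col=1 char='_'
After 5 (^): row=1 col=3 char='t'
After 6 (G): row=2 col=0 char='r'
After 7 (w): row=2 col=5 char='n'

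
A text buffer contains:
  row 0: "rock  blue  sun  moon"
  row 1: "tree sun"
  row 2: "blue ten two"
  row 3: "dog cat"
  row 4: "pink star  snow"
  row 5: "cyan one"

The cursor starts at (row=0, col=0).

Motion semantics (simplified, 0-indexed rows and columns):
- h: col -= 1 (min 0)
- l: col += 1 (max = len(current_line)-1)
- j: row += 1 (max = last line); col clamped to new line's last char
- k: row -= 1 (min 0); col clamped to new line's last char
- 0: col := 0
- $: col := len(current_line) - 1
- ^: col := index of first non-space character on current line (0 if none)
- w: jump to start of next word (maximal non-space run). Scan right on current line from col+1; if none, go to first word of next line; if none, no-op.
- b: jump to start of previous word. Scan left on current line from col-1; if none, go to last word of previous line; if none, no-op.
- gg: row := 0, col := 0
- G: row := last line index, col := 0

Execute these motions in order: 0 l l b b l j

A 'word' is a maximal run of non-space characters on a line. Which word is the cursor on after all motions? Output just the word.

Answer: tree

Derivation:
After 1 (0): row=0 col=0 char='r'
After 2 (l): row=0 col=1 char='o'
After 3 (l): row=0 col=2 char='c'
After 4 (b): row=0 col=0 char='r'
After 5 (b): row=0 col=0 char='r'
After 6 (l): row=0 col=1 char='o'
After 7 (j): row=1 col=1 char='r'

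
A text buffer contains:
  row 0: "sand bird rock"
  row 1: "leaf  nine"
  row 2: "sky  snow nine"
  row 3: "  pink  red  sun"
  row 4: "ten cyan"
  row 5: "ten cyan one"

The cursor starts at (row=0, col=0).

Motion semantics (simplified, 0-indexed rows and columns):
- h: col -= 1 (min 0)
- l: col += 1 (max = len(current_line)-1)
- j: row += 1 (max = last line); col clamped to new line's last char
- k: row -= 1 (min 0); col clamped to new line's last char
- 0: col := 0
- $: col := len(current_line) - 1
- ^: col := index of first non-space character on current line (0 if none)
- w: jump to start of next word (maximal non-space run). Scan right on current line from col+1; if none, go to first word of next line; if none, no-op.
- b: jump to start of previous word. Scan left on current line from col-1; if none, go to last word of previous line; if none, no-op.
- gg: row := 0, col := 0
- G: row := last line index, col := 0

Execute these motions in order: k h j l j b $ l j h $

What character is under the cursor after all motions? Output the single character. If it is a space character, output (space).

After 1 (k): row=0 col=0 char='s'
After 2 (h): row=0 col=0 char='s'
After 3 (j): row=1 col=0 char='l'
After 4 (l): row=1 col=1 char='e'
After 5 (j): row=2 col=1 char='k'
After 6 (b): row=2 col=0 char='s'
After 7 ($): row=2 col=13 char='e'
After 8 (l): row=2 col=13 char='e'
After 9 (j): row=3 col=13 char='s'
After 10 (h): row=3 col=12 char='_'
After 11 ($): row=3 col=15 char='n'

Answer: n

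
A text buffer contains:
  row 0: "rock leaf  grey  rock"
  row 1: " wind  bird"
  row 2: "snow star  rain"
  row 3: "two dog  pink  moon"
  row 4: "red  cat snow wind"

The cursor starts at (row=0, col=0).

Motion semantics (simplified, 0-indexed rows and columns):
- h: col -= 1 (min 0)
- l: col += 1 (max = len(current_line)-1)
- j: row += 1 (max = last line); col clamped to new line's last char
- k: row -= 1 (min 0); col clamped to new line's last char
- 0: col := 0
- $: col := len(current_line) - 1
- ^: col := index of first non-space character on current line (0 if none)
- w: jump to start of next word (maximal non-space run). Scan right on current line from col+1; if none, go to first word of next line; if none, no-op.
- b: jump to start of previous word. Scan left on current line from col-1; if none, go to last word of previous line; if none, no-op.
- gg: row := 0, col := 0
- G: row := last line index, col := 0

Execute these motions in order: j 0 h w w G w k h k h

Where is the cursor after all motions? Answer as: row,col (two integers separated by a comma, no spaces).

After 1 (j): row=1 col=0 char='_'
After 2 (0): row=1 col=0 char='_'
After 3 (h): row=1 col=0 char='_'
After 4 (w): row=1 col=1 char='w'
After 5 (w): row=1 col=7 char='b'
After 6 (G): row=4 col=0 char='r'
After 7 (w): row=4 col=5 char='c'
After 8 (k): row=3 col=5 char='o'
After 9 (h): row=3 col=4 char='d'
After 10 (k): row=2 col=4 char='_'
After 11 (h): row=2 col=3 char='w'

Answer: 2,3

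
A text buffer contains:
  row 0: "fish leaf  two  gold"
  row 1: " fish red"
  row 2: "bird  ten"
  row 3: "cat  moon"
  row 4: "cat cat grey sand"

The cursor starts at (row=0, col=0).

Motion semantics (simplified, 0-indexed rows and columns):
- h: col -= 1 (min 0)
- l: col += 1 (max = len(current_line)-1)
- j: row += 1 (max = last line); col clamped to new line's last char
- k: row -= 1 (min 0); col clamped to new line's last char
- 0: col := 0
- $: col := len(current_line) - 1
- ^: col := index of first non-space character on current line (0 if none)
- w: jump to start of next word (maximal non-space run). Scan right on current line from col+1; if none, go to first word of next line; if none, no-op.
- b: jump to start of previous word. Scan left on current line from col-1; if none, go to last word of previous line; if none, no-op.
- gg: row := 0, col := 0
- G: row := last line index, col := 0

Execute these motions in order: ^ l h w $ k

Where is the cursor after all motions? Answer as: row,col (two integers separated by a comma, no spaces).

Answer: 0,19

Derivation:
After 1 (^): row=0 col=0 char='f'
After 2 (l): row=0 col=1 char='i'
After 3 (h): row=0 col=0 char='f'
After 4 (w): row=0 col=5 char='l'
After 5 ($): row=0 col=19 char='d'
After 6 (k): row=0 col=19 char='d'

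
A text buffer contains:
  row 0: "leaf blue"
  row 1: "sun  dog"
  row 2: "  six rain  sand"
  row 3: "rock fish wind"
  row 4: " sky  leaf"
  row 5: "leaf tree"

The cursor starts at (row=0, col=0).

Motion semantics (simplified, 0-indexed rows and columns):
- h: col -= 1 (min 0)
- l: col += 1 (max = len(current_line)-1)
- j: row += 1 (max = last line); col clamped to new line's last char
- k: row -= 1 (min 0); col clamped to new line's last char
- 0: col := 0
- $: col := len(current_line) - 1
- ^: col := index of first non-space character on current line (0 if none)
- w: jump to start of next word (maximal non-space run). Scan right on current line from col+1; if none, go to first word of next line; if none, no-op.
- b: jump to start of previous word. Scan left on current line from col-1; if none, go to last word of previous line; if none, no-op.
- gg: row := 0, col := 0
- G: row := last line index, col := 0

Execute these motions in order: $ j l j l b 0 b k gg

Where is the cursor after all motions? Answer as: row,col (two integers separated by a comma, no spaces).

After 1 ($): row=0 col=8 char='e'
After 2 (j): row=1 col=7 char='g'
After 3 (l): row=1 col=7 char='g'
After 4 (j): row=2 col=7 char='a'
After 5 (l): row=2 col=8 char='i'
After 6 (b): row=2 col=6 char='r'
After 7 (0): row=2 col=0 char='_'
After 8 (b): row=1 col=5 char='d'
After 9 (k): row=0 col=5 char='b'
After 10 (gg): row=0 col=0 char='l'

Answer: 0,0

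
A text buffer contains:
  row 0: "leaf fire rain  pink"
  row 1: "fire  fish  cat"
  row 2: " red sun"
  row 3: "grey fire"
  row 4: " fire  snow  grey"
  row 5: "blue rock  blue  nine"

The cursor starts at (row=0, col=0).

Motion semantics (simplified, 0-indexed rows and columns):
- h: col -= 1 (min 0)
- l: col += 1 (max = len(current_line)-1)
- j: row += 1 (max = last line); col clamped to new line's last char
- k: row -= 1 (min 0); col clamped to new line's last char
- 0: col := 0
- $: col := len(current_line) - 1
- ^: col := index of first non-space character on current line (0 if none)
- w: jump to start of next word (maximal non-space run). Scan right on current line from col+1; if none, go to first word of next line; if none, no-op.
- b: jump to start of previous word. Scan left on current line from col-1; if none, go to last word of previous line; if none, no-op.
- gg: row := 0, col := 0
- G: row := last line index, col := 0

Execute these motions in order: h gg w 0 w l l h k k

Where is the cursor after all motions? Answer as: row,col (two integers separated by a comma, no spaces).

Answer: 0,6

Derivation:
After 1 (h): row=0 col=0 char='l'
After 2 (gg): row=0 col=0 char='l'
After 3 (w): row=0 col=5 char='f'
After 4 (0): row=0 col=0 char='l'
After 5 (w): row=0 col=5 char='f'
After 6 (l): row=0 col=6 char='i'
After 7 (l): row=0 col=7 char='r'
After 8 (h): row=0 col=6 char='i'
After 9 (k): row=0 col=6 char='i'
After 10 (k): row=0 col=6 char='i'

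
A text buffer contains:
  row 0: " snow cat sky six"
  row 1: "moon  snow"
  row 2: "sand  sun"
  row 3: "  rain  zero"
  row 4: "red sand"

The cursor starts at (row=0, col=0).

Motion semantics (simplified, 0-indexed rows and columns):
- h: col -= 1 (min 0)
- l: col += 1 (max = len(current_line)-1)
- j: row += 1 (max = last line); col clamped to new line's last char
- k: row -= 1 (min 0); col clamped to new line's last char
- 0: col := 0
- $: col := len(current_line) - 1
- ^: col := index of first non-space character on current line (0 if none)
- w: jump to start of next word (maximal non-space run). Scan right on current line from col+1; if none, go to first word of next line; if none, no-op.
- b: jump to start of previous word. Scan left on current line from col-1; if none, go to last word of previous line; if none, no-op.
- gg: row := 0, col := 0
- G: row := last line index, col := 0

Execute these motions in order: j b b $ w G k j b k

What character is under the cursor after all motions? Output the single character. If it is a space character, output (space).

Answer: n

Derivation:
After 1 (j): row=1 col=0 char='m'
After 2 (b): row=0 col=14 char='s'
After 3 (b): row=0 col=10 char='s'
After 4 ($): row=0 col=16 char='x'
After 5 (w): row=1 col=0 char='m'
After 6 (G): row=4 col=0 char='r'
After 7 (k): row=3 col=0 char='_'
After 8 (j): row=4 col=0 char='r'
After 9 (b): row=3 col=8 char='z'
After 10 (k): row=2 col=8 char='n'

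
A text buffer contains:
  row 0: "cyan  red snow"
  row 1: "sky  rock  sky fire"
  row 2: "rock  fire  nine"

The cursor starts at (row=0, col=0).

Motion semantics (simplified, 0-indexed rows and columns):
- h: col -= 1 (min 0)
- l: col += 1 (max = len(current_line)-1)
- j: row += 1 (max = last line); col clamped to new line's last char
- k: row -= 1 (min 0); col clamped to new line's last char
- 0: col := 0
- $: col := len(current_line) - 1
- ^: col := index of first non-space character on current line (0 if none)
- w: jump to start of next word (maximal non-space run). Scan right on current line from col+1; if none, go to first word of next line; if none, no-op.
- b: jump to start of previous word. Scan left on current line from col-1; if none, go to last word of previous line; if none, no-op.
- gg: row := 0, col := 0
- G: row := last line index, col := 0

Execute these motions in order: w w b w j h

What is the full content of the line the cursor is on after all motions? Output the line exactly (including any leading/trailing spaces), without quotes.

Answer: sky  rock  sky fire

Derivation:
After 1 (w): row=0 col=6 char='r'
After 2 (w): row=0 col=10 char='s'
After 3 (b): row=0 col=6 char='r'
After 4 (w): row=0 col=10 char='s'
After 5 (j): row=1 col=10 char='_'
After 6 (h): row=1 col=9 char='_'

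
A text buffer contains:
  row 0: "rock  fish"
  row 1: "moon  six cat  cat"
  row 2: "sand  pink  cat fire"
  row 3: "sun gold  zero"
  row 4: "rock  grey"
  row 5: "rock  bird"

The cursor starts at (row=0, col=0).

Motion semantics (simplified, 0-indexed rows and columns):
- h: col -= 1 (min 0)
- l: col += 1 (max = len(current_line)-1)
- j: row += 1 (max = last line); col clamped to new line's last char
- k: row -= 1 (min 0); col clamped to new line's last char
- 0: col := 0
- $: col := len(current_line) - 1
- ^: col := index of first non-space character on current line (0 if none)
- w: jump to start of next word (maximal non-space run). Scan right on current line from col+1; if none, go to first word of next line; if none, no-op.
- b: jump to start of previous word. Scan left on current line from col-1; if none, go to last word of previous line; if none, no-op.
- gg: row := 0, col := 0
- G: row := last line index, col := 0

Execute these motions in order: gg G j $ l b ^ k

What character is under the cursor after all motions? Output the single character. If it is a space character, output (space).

After 1 (gg): row=0 col=0 char='r'
After 2 (G): row=5 col=0 char='r'
After 3 (j): row=5 col=0 char='r'
After 4 ($): row=5 col=9 char='d'
After 5 (l): row=5 col=9 char='d'
After 6 (b): row=5 col=6 char='b'
After 7 (^): row=5 col=0 char='r'
After 8 (k): row=4 col=0 char='r'

Answer: r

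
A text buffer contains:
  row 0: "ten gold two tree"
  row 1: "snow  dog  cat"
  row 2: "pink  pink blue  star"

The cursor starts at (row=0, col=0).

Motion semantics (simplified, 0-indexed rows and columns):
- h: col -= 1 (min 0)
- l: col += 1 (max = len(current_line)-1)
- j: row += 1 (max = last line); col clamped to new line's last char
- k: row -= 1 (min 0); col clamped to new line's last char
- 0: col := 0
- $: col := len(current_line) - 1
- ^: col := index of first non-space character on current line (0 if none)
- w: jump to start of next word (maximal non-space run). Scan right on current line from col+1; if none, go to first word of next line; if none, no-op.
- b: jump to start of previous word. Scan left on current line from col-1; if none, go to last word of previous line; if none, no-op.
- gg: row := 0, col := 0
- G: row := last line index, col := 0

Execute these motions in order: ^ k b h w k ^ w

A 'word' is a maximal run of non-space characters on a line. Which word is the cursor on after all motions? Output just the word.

Answer: gold

Derivation:
After 1 (^): row=0 col=0 char='t'
After 2 (k): row=0 col=0 char='t'
After 3 (b): row=0 col=0 char='t'
After 4 (h): row=0 col=0 char='t'
After 5 (w): row=0 col=4 char='g'
After 6 (k): row=0 col=4 char='g'
After 7 (^): row=0 col=0 char='t'
After 8 (w): row=0 col=4 char='g'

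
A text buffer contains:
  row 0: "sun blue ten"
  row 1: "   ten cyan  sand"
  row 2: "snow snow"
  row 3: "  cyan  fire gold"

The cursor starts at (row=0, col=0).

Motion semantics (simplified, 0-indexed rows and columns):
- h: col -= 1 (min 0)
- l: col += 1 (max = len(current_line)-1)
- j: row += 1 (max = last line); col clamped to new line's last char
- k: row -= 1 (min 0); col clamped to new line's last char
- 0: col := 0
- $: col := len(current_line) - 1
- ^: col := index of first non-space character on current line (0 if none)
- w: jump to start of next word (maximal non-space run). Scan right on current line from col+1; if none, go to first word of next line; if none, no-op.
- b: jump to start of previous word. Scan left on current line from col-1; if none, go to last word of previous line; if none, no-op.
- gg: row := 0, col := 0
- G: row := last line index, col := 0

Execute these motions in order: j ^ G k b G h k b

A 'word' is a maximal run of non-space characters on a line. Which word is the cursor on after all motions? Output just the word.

Answer: sand

Derivation:
After 1 (j): row=1 col=0 char='_'
After 2 (^): row=1 col=3 char='t'
After 3 (G): row=3 col=0 char='_'
After 4 (k): row=2 col=0 char='s'
After 5 (b): row=1 col=13 char='s'
After 6 (G): row=3 col=0 char='_'
After 7 (h): row=3 col=0 char='_'
After 8 (k): row=2 col=0 char='s'
After 9 (b): row=1 col=13 char='s'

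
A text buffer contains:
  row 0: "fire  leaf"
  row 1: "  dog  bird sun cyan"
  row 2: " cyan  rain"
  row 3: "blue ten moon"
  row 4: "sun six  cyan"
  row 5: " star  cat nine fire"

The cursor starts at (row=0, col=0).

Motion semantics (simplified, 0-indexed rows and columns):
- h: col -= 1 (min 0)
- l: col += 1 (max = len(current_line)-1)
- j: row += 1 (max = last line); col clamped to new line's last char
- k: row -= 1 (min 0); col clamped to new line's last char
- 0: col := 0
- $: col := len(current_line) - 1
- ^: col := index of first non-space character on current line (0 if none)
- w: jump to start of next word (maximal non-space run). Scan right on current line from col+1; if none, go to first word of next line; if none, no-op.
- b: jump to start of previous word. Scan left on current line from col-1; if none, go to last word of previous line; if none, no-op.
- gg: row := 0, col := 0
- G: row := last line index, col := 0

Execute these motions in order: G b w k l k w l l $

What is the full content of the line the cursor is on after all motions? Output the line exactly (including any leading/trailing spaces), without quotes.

Answer: blue ten moon

Derivation:
After 1 (G): row=5 col=0 char='_'
After 2 (b): row=4 col=9 char='c'
After 3 (w): row=5 col=1 char='s'
After 4 (k): row=4 col=1 char='u'
After 5 (l): row=4 col=2 char='n'
After 6 (k): row=3 col=2 char='u'
After 7 (w): row=3 col=5 char='t'
After 8 (l): row=3 col=6 char='e'
After 9 (l): row=3 col=7 char='n'
After 10 ($): row=3 col=12 char='n'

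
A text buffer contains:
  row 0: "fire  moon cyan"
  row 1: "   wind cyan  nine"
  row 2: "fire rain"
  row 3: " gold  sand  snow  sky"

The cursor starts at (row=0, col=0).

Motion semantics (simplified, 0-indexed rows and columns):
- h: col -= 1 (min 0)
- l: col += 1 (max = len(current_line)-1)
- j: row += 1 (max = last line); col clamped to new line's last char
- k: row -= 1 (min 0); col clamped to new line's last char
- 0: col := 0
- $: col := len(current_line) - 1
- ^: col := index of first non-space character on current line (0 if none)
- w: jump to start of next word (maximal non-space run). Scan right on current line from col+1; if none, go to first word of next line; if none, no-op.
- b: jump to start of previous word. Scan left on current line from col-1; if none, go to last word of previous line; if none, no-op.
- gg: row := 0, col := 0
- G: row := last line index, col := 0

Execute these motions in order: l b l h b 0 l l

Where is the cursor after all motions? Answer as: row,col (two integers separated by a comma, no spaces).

After 1 (l): row=0 col=1 char='i'
After 2 (b): row=0 col=0 char='f'
After 3 (l): row=0 col=1 char='i'
After 4 (h): row=0 col=0 char='f'
After 5 (b): row=0 col=0 char='f'
After 6 (0): row=0 col=0 char='f'
After 7 (l): row=0 col=1 char='i'
After 8 (l): row=0 col=2 char='r'

Answer: 0,2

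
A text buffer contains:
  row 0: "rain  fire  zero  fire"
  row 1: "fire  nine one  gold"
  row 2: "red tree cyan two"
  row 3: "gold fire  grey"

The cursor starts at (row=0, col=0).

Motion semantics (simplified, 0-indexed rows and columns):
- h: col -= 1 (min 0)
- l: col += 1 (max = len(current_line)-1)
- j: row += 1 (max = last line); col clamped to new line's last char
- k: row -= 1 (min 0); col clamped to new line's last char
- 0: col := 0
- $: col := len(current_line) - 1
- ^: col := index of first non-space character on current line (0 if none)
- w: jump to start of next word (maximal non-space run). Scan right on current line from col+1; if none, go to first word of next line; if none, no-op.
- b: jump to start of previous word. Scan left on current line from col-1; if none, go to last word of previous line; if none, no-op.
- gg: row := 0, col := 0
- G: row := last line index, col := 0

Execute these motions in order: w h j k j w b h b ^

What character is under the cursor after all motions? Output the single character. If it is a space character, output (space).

Answer: r

Derivation:
After 1 (w): row=0 col=6 char='f'
After 2 (h): row=0 col=5 char='_'
After 3 (j): row=1 col=5 char='_'
After 4 (k): row=0 col=5 char='_'
After 5 (j): row=1 col=5 char='_'
After 6 (w): row=1 col=6 char='n'
After 7 (b): row=1 col=0 char='f'
After 8 (h): row=1 col=0 char='f'
After 9 (b): row=0 col=18 char='f'
After 10 (^): row=0 col=0 char='r'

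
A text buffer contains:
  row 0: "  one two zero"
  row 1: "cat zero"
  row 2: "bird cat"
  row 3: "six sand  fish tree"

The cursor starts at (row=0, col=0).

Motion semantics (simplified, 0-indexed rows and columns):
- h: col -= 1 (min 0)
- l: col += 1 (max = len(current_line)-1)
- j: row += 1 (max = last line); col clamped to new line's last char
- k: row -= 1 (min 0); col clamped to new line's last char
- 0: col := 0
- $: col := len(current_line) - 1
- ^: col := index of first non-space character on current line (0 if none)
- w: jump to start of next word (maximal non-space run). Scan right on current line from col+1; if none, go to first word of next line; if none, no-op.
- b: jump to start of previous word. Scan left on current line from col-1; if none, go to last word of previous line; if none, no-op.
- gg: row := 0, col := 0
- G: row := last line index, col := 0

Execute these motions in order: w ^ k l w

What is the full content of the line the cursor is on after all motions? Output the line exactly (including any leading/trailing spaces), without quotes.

After 1 (w): row=0 col=2 char='o'
After 2 (^): row=0 col=2 char='o'
After 3 (k): row=0 col=2 char='o'
After 4 (l): row=0 col=3 char='n'
After 5 (w): row=0 col=6 char='t'

Answer:   one two zero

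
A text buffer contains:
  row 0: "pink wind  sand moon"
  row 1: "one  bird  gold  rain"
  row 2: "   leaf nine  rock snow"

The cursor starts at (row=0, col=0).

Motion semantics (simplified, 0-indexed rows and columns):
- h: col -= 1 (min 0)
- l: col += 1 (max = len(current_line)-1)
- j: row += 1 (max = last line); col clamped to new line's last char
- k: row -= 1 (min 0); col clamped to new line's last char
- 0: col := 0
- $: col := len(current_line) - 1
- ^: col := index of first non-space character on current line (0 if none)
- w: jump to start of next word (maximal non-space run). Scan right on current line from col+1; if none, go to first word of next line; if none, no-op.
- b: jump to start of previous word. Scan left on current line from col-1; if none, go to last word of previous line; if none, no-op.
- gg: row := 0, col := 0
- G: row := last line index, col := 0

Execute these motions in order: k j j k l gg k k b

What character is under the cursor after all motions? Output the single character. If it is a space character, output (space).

Answer: p

Derivation:
After 1 (k): row=0 col=0 char='p'
After 2 (j): row=1 col=0 char='o'
After 3 (j): row=2 col=0 char='_'
After 4 (k): row=1 col=0 char='o'
After 5 (l): row=1 col=1 char='n'
After 6 (gg): row=0 col=0 char='p'
After 7 (k): row=0 col=0 char='p'
After 8 (k): row=0 col=0 char='p'
After 9 (b): row=0 col=0 char='p'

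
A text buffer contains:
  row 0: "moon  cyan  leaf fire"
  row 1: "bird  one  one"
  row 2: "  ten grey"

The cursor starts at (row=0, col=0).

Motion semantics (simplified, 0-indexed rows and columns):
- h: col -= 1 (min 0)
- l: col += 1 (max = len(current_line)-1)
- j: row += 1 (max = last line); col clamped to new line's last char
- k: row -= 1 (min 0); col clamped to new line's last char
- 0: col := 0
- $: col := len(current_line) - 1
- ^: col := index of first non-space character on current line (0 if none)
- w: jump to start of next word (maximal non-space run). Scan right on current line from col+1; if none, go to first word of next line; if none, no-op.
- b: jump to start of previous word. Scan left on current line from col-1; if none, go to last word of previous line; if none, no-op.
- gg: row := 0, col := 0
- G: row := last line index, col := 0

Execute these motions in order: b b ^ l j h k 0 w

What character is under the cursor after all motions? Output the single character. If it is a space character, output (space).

After 1 (b): row=0 col=0 char='m'
After 2 (b): row=0 col=0 char='m'
After 3 (^): row=0 col=0 char='m'
After 4 (l): row=0 col=1 char='o'
After 5 (j): row=1 col=1 char='i'
After 6 (h): row=1 col=0 char='b'
After 7 (k): row=0 col=0 char='m'
After 8 (0): row=0 col=0 char='m'
After 9 (w): row=0 col=6 char='c'

Answer: c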